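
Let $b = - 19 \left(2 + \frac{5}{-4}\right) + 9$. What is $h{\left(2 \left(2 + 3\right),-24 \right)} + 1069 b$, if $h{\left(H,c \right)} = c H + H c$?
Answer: $- \frac{24369}{4} \approx -6092.3$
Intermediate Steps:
$b = - \frac{21}{4}$ ($b = - 19 \left(2 + 5 \left(- \frac{1}{4}\right)\right) + 9 = - 19 \left(2 - \frac{5}{4}\right) + 9 = \left(-19\right) \frac{3}{4} + 9 = - \frac{57}{4} + 9 = - \frac{21}{4} \approx -5.25$)
$h{\left(H,c \right)} = 2 H c$ ($h{\left(H,c \right)} = H c + H c = 2 H c$)
$h{\left(2 \left(2 + 3\right),-24 \right)} + 1069 b = 2 \cdot 2 \left(2 + 3\right) \left(-24\right) + 1069 \left(- \frac{21}{4}\right) = 2 \cdot 2 \cdot 5 \left(-24\right) - \frac{22449}{4} = 2 \cdot 10 \left(-24\right) - \frac{22449}{4} = -480 - \frac{22449}{4} = - \frac{24369}{4}$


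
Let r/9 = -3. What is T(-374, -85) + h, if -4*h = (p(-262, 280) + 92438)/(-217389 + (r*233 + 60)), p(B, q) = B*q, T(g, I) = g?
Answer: -167258221/447240 ≈ -373.98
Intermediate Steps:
r = -27 (r = 9*(-3) = -27)
h = 9539/447240 (h = -(-262*280 + 92438)/(4*(-217389 + (-27*233 + 60))) = -(-73360 + 92438)/(4*(-217389 + (-6291 + 60))) = -9539/(2*(-217389 - 6231)) = -9539/(2*(-223620)) = -9539*(-1)/(2*223620) = -¼*(-9539/111810) = 9539/447240 ≈ 0.021329)
T(-374, -85) + h = -374 + 9539/447240 = -167258221/447240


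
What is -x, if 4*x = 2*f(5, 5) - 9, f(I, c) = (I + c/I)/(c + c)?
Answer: 39/20 ≈ 1.9500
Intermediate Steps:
f(I, c) = (I + c/I)/(2*c) (f(I, c) = (I + c/I)/((2*c)) = (I + c/I)*(1/(2*c)) = (I + c/I)/(2*c))
x = -39/20 (x = (2*((½)*(5 + 5²)/(5*5)) - 9)/4 = (2*((½)*(⅕)*(⅕)*(5 + 25)) - 9)/4 = (2*((½)*(⅕)*(⅕)*30) - 9)/4 = (2*(⅗) - 9)/4 = (6/5 - 9)/4 = (¼)*(-39/5) = -39/20 ≈ -1.9500)
-x = -1*(-39/20) = 39/20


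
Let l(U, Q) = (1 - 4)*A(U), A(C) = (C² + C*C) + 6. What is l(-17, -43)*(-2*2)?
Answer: 7008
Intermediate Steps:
A(C) = 6 + 2*C² (A(C) = (C² + C²) + 6 = 2*C² + 6 = 6 + 2*C²)
l(U, Q) = -18 - 6*U² (l(U, Q) = (1 - 4)*(6 + 2*U²) = -3*(6 + 2*U²) = -18 - 6*U²)
l(-17, -43)*(-2*2) = (-18 - 6*(-17)²)*(-2*2) = (-18 - 6*289)*(-4) = (-18 - 1734)*(-4) = -1752*(-4) = 7008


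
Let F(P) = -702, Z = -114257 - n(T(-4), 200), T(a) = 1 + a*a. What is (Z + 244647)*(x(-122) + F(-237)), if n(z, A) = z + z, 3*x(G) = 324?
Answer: -77431464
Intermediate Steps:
T(a) = 1 + a²
x(G) = 108 (x(G) = (⅓)*324 = 108)
n(z, A) = 2*z
Z = -114291 (Z = -114257 - 2*(1 + (-4)²) = -114257 - 2*(1 + 16) = -114257 - 2*17 = -114257 - 1*34 = -114257 - 34 = -114291)
(Z + 244647)*(x(-122) + F(-237)) = (-114291 + 244647)*(108 - 702) = 130356*(-594) = -77431464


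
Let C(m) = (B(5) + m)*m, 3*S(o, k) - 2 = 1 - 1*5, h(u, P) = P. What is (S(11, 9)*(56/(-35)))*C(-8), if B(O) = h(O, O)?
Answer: 128/5 ≈ 25.600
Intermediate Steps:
B(O) = O
S(o, k) = -2/3 (S(o, k) = 2/3 + (1 - 1*5)/3 = 2/3 + (1 - 5)/3 = 2/3 + (1/3)*(-4) = 2/3 - 4/3 = -2/3)
C(m) = m*(5 + m) (C(m) = (5 + m)*m = m*(5 + m))
(S(11, 9)*(56/(-35)))*C(-8) = (-112/(3*(-35)))*(-8*(5 - 8)) = (-112*(-1)/(3*35))*(-8*(-3)) = -2/3*(-8/5)*24 = (16/15)*24 = 128/5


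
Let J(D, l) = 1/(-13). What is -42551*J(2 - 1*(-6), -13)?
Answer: 42551/13 ≈ 3273.2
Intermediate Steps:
J(D, l) = -1/13
-42551*J(2 - 1*(-6), -13) = -42551*(-1/13) = 42551/13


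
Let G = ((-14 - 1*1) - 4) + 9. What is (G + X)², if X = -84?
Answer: 8836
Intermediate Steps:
G = -10 (G = ((-14 - 1) - 4) + 9 = (-15 - 4) + 9 = -19 + 9 = -10)
(G + X)² = (-10 - 84)² = (-94)² = 8836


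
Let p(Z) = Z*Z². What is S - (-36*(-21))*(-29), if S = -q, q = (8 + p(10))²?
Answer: -994140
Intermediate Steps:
p(Z) = Z³
q = 1016064 (q = (8 + 10³)² = (8 + 1000)² = 1008² = 1016064)
S = -1016064 (S = -1*1016064 = -1016064)
S - (-36*(-21))*(-29) = -1016064 - (-36*(-21))*(-29) = -1016064 - 756*(-29) = -1016064 - 1*(-21924) = -1016064 + 21924 = -994140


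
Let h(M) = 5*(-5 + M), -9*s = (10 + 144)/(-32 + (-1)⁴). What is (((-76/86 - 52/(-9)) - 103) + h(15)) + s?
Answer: -570505/11997 ≈ -47.554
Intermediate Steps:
s = 154/279 (s = -(10 + 144)/(9*(-32 + (-1)⁴)) = -154/(9*(-32 + 1)) = -154/(9*(-31)) = -154*(-1)/(9*31) = -⅑*(-154/31) = 154/279 ≈ 0.55197)
h(M) = -25 + 5*M
(((-76/86 - 52/(-9)) - 103) + h(15)) + s = (((-76/86 - 52/(-9)) - 103) + (-25 + 5*15)) + 154/279 = (((-76*1/86 - 52*(-⅑)) - 103) + (-25 + 75)) + 154/279 = (((-38/43 + 52/9) - 103) + 50) + 154/279 = ((1894/387 - 103) + 50) + 154/279 = (-37967/387 + 50) + 154/279 = -18617/387 + 154/279 = -570505/11997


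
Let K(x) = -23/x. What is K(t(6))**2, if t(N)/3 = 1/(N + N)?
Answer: 8464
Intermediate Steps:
t(N) = 3/(2*N) (t(N) = 3/(N + N) = 3/((2*N)) = 3*(1/(2*N)) = 3/(2*N))
K(t(6))**2 = (-23/((3/2)/6))**2 = (-23/((3/2)*(1/6)))**2 = (-23/1/4)**2 = (-23*4)**2 = (-92)**2 = 8464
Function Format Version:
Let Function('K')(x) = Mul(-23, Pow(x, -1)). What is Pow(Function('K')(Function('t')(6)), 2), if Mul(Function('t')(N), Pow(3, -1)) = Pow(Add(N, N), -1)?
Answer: 8464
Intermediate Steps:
Function('t')(N) = Mul(Rational(3, 2), Pow(N, -1)) (Function('t')(N) = Mul(3, Pow(Add(N, N), -1)) = Mul(3, Pow(Mul(2, N), -1)) = Mul(3, Mul(Rational(1, 2), Pow(N, -1))) = Mul(Rational(3, 2), Pow(N, -1)))
Pow(Function('K')(Function('t')(6)), 2) = Pow(Mul(-23, Pow(Mul(Rational(3, 2), Pow(6, -1)), -1)), 2) = Pow(Mul(-23, Pow(Mul(Rational(3, 2), Rational(1, 6)), -1)), 2) = Pow(Mul(-23, Pow(Rational(1, 4), -1)), 2) = Pow(Mul(-23, 4), 2) = Pow(-92, 2) = 8464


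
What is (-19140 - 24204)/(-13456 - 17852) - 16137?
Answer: -42097821/2609 ≈ -16136.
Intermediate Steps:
(-19140 - 24204)/(-13456 - 17852) - 16137 = -43344/(-31308) - 16137 = -43344*(-1/31308) - 16137 = 3612/2609 - 16137 = -42097821/2609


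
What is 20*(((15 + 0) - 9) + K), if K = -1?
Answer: 100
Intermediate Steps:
20*(((15 + 0) - 9) + K) = 20*(((15 + 0) - 9) - 1) = 20*((15 - 9) - 1) = 20*(6 - 1) = 20*5 = 100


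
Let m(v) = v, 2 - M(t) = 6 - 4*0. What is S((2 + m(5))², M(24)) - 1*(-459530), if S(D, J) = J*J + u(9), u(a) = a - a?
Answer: 459546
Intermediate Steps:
M(t) = -4 (M(t) = 2 - (6 - 4*0) = 2 - (6 + 0) = 2 - 1*6 = 2 - 6 = -4)
u(a) = 0
S(D, J) = J² (S(D, J) = J*J + 0 = J² + 0 = J²)
S((2 + m(5))², M(24)) - 1*(-459530) = (-4)² - 1*(-459530) = 16 + 459530 = 459546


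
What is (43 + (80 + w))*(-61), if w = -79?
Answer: -2684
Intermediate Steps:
(43 + (80 + w))*(-61) = (43 + (80 - 79))*(-61) = (43 + 1)*(-61) = 44*(-61) = -2684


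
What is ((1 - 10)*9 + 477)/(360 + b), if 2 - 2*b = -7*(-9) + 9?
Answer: 396/325 ≈ 1.2185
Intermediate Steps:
b = -35 (b = 1 - (-7*(-9) + 9)/2 = 1 - (63 + 9)/2 = 1 - ½*72 = 1 - 36 = -35)
((1 - 10)*9 + 477)/(360 + b) = ((1 - 10)*9 + 477)/(360 - 35) = (-9*9 + 477)/325 = (-81 + 477)*(1/325) = 396*(1/325) = 396/325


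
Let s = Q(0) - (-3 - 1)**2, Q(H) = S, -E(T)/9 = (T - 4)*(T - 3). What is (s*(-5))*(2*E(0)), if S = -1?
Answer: -18360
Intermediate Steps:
E(T) = -9*(-4 + T)*(-3 + T) (E(T) = -9*(T - 4)*(T - 3) = -9*(-4 + T)*(-3 + T))
Q(H) = -1
s = -17 (s = -1 - (-3 - 1)**2 = -1 - 1*(-4)**2 = -1 - 1*16 = -1 - 16 = -17)
(s*(-5))*(2*E(0)) = (-17*(-5))*(2*(-108 - 9*0**2 + 63*0)) = 85*(2*(-108 - 9*0 + 0)) = 85*(2*(-108 + 0 + 0)) = 85*(2*(-108)) = 85*(-216) = -18360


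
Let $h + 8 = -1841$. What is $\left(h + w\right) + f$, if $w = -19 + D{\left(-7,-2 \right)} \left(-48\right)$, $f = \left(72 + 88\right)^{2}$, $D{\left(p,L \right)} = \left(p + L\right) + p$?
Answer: $24500$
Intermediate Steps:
$h = -1849$ ($h = -8 - 1841 = -1849$)
$D{\left(p,L \right)} = L + 2 p$ ($D{\left(p,L \right)} = \left(L + p\right) + p = L + 2 p$)
$f = 25600$ ($f = 160^{2} = 25600$)
$w = 749$ ($w = -19 + \left(-2 + 2 \left(-7\right)\right) \left(-48\right) = -19 + \left(-2 - 14\right) \left(-48\right) = -19 - -768 = -19 + 768 = 749$)
$\left(h + w\right) + f = \left(-1849 + 749\right) + 25600 = -1100 + 25600 = 24500$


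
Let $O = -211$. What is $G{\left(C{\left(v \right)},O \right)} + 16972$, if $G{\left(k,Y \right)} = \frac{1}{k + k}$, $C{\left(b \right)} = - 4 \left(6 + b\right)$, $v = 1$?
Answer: $\frac{950431}{56} \approx 16972.0$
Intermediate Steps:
$C{\left(b \right)} = -24 - 4 b$
$G{\left(k,Y \right)} = \frac{1}{2 k}$
$G{\left(C{\left(v \right)},O \right)} + 16972 = \frac{1}{2 \left(-24 - 4\right)} + 16972 = \frac{1}{2 \left(-28\right)} + 16972 = \frac{1}{2} \left(- \frac{1}{28}\right) + 16972 = - \frac{1}{56} + 16972 = \frac{950431}{56}$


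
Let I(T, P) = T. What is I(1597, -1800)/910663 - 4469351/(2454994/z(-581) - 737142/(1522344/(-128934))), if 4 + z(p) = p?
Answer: -302050564042934593171/3935780349307347281 ≈ -76.745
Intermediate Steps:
z(p) = -4 + p
I(1597, -1800)/910663 - 4469351/(2454994/z(-581) - 737142/(1522344/(-128934))) = 1597/910663 - 4469351/(2454994/(-4 - 581) - 737142/(1522344/(-128934))) = 1597*(1/910663) - 4469351/(2454994/(-585) - 737142/(1522344*(-1/128934))) = 1597/910663 - 4469351/(2454994*(-1/585) - 737142/(-253724/21489)) = 1597/910663 - 4469351/(-2454994/585 - 737142*(-21489/253724)) = 1597/910663 - 4469351/(-2454994/585 + 7920222219/126862) = 1597/910663 - 4469351/4321884549287/74214270 = 1597/910663 - 4469351*74214270/4321884549287 = 1597/910663 - 331689621838770/4321884549287 = -302050564042934593171/3935780349307347281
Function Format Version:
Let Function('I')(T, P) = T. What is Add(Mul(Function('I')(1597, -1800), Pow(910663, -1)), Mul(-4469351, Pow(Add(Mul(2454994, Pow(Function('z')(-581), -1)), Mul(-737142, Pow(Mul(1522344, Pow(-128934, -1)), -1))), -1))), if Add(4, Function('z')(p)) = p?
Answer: Rational(-302050564042934593171, 3935780349307347281) ≈ -76.745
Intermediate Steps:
Function('z')(p) = Add(-4, p)
Add(Mul(Function('I')(1597, -1800), Pow(910663, -1)), Mul(-4469351, Pow(Add(Mul(2454994, Pow(Function('z')(-581), -1)), Mul(-737142, Pow(Mul(1522344, Pow(-128934, -1)), -1))), -1))) = Add(Mul(1597, Pow(910663, -1)), Mul(-4469351, Pow(Add(Mul(2454994, Pow(Add(-4, -581), -1)), Mul(-737142, Pow(Mul(1522344, Pow(-128934, -1)), -1))), -1))) = Add(Mul(1597, Rational(1, 910663)), Mul(-4469351, Pow(Add(Mul(2454994, Pow(-585, -1)), Mul(-737142, Pow(Mul(1522344, Rational(-1, 128934)), -1))), -1))) = Add(Rational(1597, 910663), Mul(-4469351, Pow(Add(Mul(2454994, Rational(-1, 585)), Mul(-737142, Pow(Rational(-253724, 21489), -1))), -1))) = Add(Rational(1597, 910663), Mul(-4469351, Pow(Add(Rational(-2454994, 585), Mul(-737142, Rational(-21489, 253724))), -1))) = Add(Rational(1597, 910663), Mul(-4469351, Pow(Add(Rational(-2454994, 585), Rational(7920222219, 126862)), -1))) = Add(Rational(1597, 910663), Mul(-4469351, Pow(Rational(4321884549287, 74214270), -1))) = Add(Rational(1597, 910663), Mul(-4469351, Rational(74214270, 4321884549287))) = Add(Rational(1597, 910663), Rational(-331689621838770, 4321884549287)) = Rational(-302050564042934593171, 3935780349307347281)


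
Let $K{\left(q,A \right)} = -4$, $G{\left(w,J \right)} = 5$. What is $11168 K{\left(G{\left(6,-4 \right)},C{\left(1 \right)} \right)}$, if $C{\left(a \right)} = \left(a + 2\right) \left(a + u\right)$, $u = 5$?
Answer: $-44672$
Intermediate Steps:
$C{\left(a \right)} = \left(2 + a\right) \left(5 + a\right)$ ($C{\left(a \right)} = \left(a + 2\right) \left(a + 5\right) = \left(2 + a\right) \left(5 + a\right)$)
$11168 K{\left(G{\left(6,-4 \right)},C{\left(1 \right)} \right)} = 11168 \left(-4\right) = -44672$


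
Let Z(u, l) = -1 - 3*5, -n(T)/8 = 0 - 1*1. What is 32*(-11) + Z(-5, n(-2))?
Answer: -368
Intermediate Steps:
n(T) = 8 (n(T) = -8*(0 - 1*1) = -8*(0 - 1) = -8*(-1) = 8)
Z(u, l) = -16 (Z(u, l) = -1 - 15 = -16)
32*(-11) + Z(-5, n(-2)) = 32*(-11) - 16 = -352 - 16 = -368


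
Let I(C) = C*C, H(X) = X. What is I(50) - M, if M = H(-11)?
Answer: 2511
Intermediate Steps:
M = -11
I(C) = C²
I(50) - M = 50² - 1*(-11) = 2500 + 11 = 2511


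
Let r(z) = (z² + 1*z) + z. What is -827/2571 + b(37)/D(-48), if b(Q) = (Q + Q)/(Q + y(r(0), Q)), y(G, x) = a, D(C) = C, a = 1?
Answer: -283117/781584 ≈ -0.36224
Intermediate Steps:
r(z) = z² + 2*z (r(z) = (z² + z) + z = (z + z²) + z = z² + 2*z)
y(G, x) = 1
b(Q) = 2*Q/(1 + Q) (b(Q) = (Q + Q)/(Q + 1) = (2*Q)/(1 + Q) = 2*Q/(1 + Q))
-827/2571 + b(37)/D(-48) = -827/2571 + (2*37/(1 + 37))/(-48) = -827*1/2571 + (2*37/38)*(-1/48) = -827/2571 + (2*37*(1/38))*(-1/48) = -827/2571 + (37/19)*(-1/48) = -827/2571 - 37/912 = -283117/781584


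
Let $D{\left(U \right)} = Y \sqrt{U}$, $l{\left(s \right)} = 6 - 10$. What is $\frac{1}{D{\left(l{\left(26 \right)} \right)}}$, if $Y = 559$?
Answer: $- \frac{i}{1118} \approx - 0.00089445 i$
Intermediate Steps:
$l{\left(s \right)} = -4$
$D{\left(U \right)} = 559 \sqrt{U}$
$\frac{1}{D{\left(l{\left(26 \right)} \right)}} = \frac{1}{559 \sqrt{-4}} = \frac{1}{559 \cdot 2 i} = \frac{1}{1118 i} = - \frac{i}{1118}$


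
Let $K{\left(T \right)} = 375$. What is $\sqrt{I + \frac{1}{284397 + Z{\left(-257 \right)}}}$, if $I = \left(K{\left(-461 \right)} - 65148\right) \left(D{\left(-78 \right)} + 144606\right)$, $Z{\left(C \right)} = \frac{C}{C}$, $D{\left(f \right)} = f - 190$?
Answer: $\frac{i \sqrt{756184500272317474298}}{284398} \approx 96691.0 i$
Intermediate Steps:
$D{\left(f \right)} = -190 + f$ ($D{\left(f \right)} = f - 190 = -190 + f$)
$Z{\left(C \right)} = 1$
$I = -9349205274$ ($I = \left(375 - 65148\right) \left(\left(-190 - 78\right) + 144606\right) = - 64773 \left(-268 + 144606\right) = \left(-64773\right) 144338 = -9349205274$)
$\sqrt{I + \frac{1}{284397 + Z{\left(-257 \right)}}} = \sqrt{-9349205274 + \frac{1}{284397 + 1}} = \sqrt{-9349205274 + \frac{1}{284398}} = \sqrt{- \frac{2658895281515051}{284398}} = \frac{i \sqrt{756184500272317474298}}{284398}$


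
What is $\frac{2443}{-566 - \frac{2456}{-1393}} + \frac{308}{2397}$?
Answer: $- \frac{2638381949}{627999618} \approx -4.2012$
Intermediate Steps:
$\frac{2443}{-566 - \frac{2456}{-1393}} + \frac{308}{2397} = \frac{2443}{-566 - - \frac{2456}{1393}} + 308 \cdot \frac{1}{2397} = \frac{2443}{-566 + \frac{2456}{1393}} + \frac{308}{2397} = \frac{2443}{- \frac{785982}{1393}} + \frac{308}{2397} = 2443 \left(- \frac{1393}{785982}\right) + \frac{308}{2397} = - \frac{3403099}{785982} + \frac{308}{2397} = - \frac{2638381949}{627999618}$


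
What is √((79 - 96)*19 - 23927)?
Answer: 5*I*√970 ≈ 155.72*I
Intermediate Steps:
√((79 - 96)*19 - 23927) = √(-17*19 - 23927) = √(-323 - 23927) = √(-24250) = 5*I*√970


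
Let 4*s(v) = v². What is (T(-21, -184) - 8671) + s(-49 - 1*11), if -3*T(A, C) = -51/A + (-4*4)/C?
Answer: -1251266/161 ≈ -7771.8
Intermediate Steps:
T(A, C) = 17/A + 16/(3*C) (T(A, C) = -(-51/A + (-4*4)/C)/3 = -(-51/A - 16/C)/3 = 17/A + 16/(3*C))
s(v) = v²/4
(T(-21, -184) - 8671) + s(-49 - 1*11) = ((17/(-21) + (16/3)/(-184)) - 8671) + (-49 - 1*11)²/4 = ((17*(-1/21) + (16/3)*(-1/184)) - 8671) + (-49 - 11)²/4 = ((-17/21 - 2/69) - 8671) + (¼)*(-60)² = (-135/161 - 8671) + (¼)*3600 = -1396166/161 + 900 = -1251266/161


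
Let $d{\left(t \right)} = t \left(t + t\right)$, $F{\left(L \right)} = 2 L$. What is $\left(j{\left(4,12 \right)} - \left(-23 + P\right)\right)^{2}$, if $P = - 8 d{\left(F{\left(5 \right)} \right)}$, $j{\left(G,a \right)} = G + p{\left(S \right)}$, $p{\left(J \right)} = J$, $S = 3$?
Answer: $2656900$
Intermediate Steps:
$d{\left(t \right)} = 2 t^{2}$ ($d{\left(t \right)} = t 2 t = 2 t^{2}$)
$j{\left(G,a \right)} = 3 + G$ ($j{\left(G,a \right)} = G + 3 = 3 + G$)
$P = -1600$ ($P = - 8 \cdot 2 \left(2 \cdot 5\right)^{2} = - 8 \cdot 2 \cdot 10^{2} = - 8 \cdot 2 \cdot 100 = \left(-8\right) 200 = -1600$)
$\left(j{\left(4,12 \right)} - \left(-23 + P\right)\right)^{2} = \left(\left(3 + 4\right) + \left(23 - -1600\right)\right)^{2} = \left(7 + \left(23 + 1600\right)\right)^{2} = \left(7 + 1623\right)^{2} = 1630^{2} = 2656900$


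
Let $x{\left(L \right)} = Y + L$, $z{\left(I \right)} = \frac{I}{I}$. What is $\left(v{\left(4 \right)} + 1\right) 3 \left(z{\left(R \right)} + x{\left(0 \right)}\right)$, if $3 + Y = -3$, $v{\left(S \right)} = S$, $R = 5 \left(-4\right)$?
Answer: $-75$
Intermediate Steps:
$R = -20$
$Y = -6$ ($Y = -3 - 3 = -6$)
$z{\left(I \right)} = 1$
$x{\left(L \right)} = -6 + L$
$\left(v{\left(4 \right)} + 1\right) 3 \left(z{\left(R \right)} + x{\left(0 \right)}\right) = \left(4 + 1\right) 3 \left(1 + \left(-6 + 0\right)\right) = 5 \cdot 3 \left(1 - 6\right) = 15 \left(-5\right) = -75$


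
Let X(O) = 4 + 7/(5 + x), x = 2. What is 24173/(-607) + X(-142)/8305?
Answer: -40150746/1008227 ≈ -39.823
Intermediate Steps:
X(O) = 5 (X(O) = 4 + 7/(5 + 2) = 4 + 7/7 = 4 + 7*(⅐) = 4 + 1 = 5)
24173/(-607) + X(-142)/8305 = 24173/(-607) + 5/8305 = 24173*(-1/607) + 5*(1/8305) = -24173/607 + 1/1661 = -40150746/1008227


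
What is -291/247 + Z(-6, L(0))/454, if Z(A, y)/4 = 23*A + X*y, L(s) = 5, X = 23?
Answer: -77419/56069 ≈ -1.3808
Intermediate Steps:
Z(A, y) = 92*A + 92*y (Z(A, y) = 4*(23*A + 23*y) = 92*A + 92*y)
-291/247 + Z(-6, L(0))/454 = -291/247 + (92*(-6) + 92*5)/454 = -291*1/247 + (-552 + 460)*(1/454) = -291/247 - 92*1/454 = -291/247 - 46/227 = -77419/56069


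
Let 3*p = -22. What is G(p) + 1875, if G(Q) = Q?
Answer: 5603/3 ≈ 1867.7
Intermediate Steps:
p = -22/3 (p = (⅓)*(-22) = -22/3 ≈ -7.3333)
G(p) + 1875 = -22/3 + 1875 = 5603/3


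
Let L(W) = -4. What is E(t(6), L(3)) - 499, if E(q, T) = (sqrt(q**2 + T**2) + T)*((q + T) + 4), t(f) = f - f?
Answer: -499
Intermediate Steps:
t(f) = 0
E(q, T) = (T + sqrt(T**2 + q**2))*(4 + T + q) (E(q, T) = (sqrt(T**2 + q**2) + T)*((T + q) + 4) = (T + sqrt(T**2 + q**2))*(4 + T + q))
E(t(6), L(3)) - 499 = ((-4)**2 + 4*(-4) + 4*sqrt((-4)**2 + 0**2) - 4*0 - 4*sqrt((-4)**2 + 0**2) + 0*sqrt((-4)**2 + 0**2)) - 499 = (16 - 16 + 4*sqrt(16 + 0) + 0 - 4*sqrt(16 + 0) + 0*sqrt(16 + 0)) - 499 = (16 - 16 + 4*sqrt(16) + 0 - 4*sqrt(16) + 0*sqrt(16)) - 499 = (16 - 16 + 4*4 + 0 - 4*4 + 0*4) - 499 = (16 - 16 + 16 + 0 - 16 + 0) - 499 = 0 - 499 = -499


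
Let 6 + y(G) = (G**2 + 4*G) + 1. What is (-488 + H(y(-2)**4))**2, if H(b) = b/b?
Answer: 237169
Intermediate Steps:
y(G) = -5 + G**2 + 4*G (y(G) = -6 + ((G**2 + 4*G) + 1) = -6 + (1 + G**2 + 4*G) = -5 + G**2 + 4*G)
H(b) = 1
(-488 + H(y(-2)**4))**2 = (-488 + 1)**2 = (-487)**2 = 237169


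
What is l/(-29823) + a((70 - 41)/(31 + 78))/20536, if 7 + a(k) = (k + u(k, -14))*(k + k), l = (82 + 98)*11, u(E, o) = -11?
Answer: -162533581967/2425486855256 ≈ -0.067011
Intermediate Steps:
l = 1980 (l = 180*11 = 1980)
a(k) = -7 + 2*k*(-11 + k) (a(k) = -7 + (k - 11)*(k + k) = -7 + (-11 + k)*(2*k) = -7 + 2*k*(-11 + k))
l/(-29823) + a((70 - 41)/(31 + 78))/20536 = 1980/(-29823) + (-7 - 22*(70 - 41)/(31 + 78) + 2*((70 - 41)/(31 + 78))**2)/20536 = 1980*(-1/29823) + (-7 - 638/109 + 2*(29/109)**2)*(1/20536) = -660/9941 + (-7 - 638/109 + 2*(29*(1/109))**2)*(1/20536) = -660/9941 + (-7 - 22*29/109 + 2*(29/109)**2)*(1/20536) = -660/9941 + (-7 - 638/109 + 2*(841/11881))*(1/20536) = -660/9941 + (-7 - 638/109 + 1682/11881)*(1/20536) = -660/9941 - 151027/11881*1/20536 = -660/9941 - 151027/243988216 = -162533581967/2425486855256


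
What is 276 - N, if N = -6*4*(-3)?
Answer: 204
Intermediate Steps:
N = 72 (N = -24*(-3) = 72)
276 - N = 276 - 1*72 = 276 - 72 = 204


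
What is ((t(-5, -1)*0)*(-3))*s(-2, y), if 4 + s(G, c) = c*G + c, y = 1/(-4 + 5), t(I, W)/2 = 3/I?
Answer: 0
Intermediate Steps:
t(I, W) = 6/I (t(I, W) = 2*(3/I) = 6/I)
y = 1 (y = 1/1 = 1)
s(G, c) = -4 + c + G*c (s(G, c) = -4 + (c*G + c) = -4 + (G*c + c) = -4 + (c + G*c) = -4 + c + G*c)
((t(-5, -1)*0)*(-3))*s(-2, y) = (((6/(-5))*0)*(-3))*(-4 + 1 - 2*1) = (((6*(-⅕))*0)*(-3))*(-4 + 1 - 2) = (-6/5*0*(-3))*(-5) = (0*(-3))*(-5) = 0*(-5) = 0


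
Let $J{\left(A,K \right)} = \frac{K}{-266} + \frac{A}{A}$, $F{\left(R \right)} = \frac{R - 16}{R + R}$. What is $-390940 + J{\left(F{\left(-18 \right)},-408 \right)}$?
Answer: $- \frac{51994683}{133} \approx -3.9094 \cdot 10^{5}$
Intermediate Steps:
$F{\left(R \right)} = \frac{-16 + R}{2 R}$
$J{\left(A,K \right)} = 1 - \frac{K}{266}$ ($J{\left(A,K \right)} = K \left(- \frac{1}{266}\right) + 1 = - \frac{K}{266} + 1 = 1 - \frac{K}{266}$)
$-390940 + J{\left(F{\left(-18 \right)},-408 \right)} = -390940 + \left(1 - - \frac{204}{133}\right) = -390940 + \left(1 + \frac{204}{133}\right) = -390940 + \frac{337}{133} = - \frac{51994683}{133}$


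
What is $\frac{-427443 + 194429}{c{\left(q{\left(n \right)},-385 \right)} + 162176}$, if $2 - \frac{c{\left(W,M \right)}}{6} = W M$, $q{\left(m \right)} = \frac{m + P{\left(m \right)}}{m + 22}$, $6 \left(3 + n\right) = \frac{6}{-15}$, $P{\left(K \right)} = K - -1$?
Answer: $- \frac{33087988}{22941761} \approx -1.4423$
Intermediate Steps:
$P{\left(K \right)} = 1 + K$ ($P{\left(K \right)} = K + 1 = 1 + K$)
$n = - \frac{46}{15}$ ($n = -3 + \frac{6 \frac{1}{-15}}{6} = -3 + \frac{6 \left(- \frac{1}{15}\right)}{6} = -3 + \frac{1}{6} \left(- \frac{2}{5}\right) = -3 - \frac{1}{15} = - \frac{46}{15} \approx -3.0667$)
$q{\left(m \right)} = \frac{1 + 2 m}{22 + m}$ ($q{\left(m \right)} = \frac{m + \left(1 + m\right)}{m + 22} = \frac{1 + 2 m}{22 + m}$)
$c{\left(W,M \right)} = 12 - 6 M W$ ($c{\left(W,M \right)} = 12 - 6 W M = 12 - 6 M W$)
$\frac{-427443 + 194429}{c{\left(q{\left(n \right)},-385 \right)} + 162176} = \frac{-427443 + 194429}{\left(12 - - 2310 \frac{1 + 2 \left(- \frac{46}{15}\right)}{22 - \frac{46}{15}}\right) + 162176} = - \frac{233014}{\left(12 - - 2310 \frac{1 - \frac{92}{15}}{\frac{284}{15}}\right) + 162176} = - \frac{233014}{\left(12 - - 2310 \cdot \frac{15}{284} \left(- \frac{77}{15}\right)\right) + 162176} = - \frac{233014}{\left(12 - \left(-2310\right) \left(- \frac{77}{284}\right)\right) + 162176} = - \frac{233014}{\left(12 - \frac{88935}{142}\right) + 162176} = - \frac{233014}{- \frac{87231}{142} + 162176} = - \frac{233014}{\frac{22941761}{142}} = \left(-233014\right) \frac{142}{22941761} = - \frac{33087988}{22941761}$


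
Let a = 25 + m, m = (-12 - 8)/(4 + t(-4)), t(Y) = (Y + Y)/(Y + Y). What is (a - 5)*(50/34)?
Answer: 400/17 ≈ 23.529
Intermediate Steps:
t(Y) = 1 (t(Y) = (2*Y)/((2*Y)) = (2*Y)*(1/(2*Y)) = 1)
m = -4 (m = (-12 - 8)/(4 + 1) = -20/5 = -20*⅕ = -4)
a = 21 (a = 25 - 4 = 21)
(a - 5)*(50/34) = (21 - 5)*(50/34) = 16*(50*(1/34)) = 16*(25/17) = 400/17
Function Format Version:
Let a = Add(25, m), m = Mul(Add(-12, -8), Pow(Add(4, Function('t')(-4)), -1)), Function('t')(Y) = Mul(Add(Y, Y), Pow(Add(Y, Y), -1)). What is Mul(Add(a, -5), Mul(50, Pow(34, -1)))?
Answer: Rational(400, 17) ≈ 23.529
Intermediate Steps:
Function('t')(Y) = 1 (Function('t')(Y) = Mul(Mul(2, Y), Pow(Mul(2, Y), -1)) = Mul(Mul(2, Y), Mul(Rational(1, 2), Pow(Y, -1))) = 1)
m = -4 (m = Mul(Add(-12, -8), Pow(Add(4, 1), -1)) = Mul(-20, Pow(5, -1)) = Mul(-20, Rational(1, 5)) = -4)
a = 21 (a = Add(25, -4) = 21)
Mul(Add(a, -5), Mul(50, Pow(34, -1))) = Mul(Add(21, -5), Mul(50, Pow(34, -1))) = Mul(16, Mul(50, Rational(1, 34))) = Mul(16, Rational(25, 17)) = Rational(400, 17)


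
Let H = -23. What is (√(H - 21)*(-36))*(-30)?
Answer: 2160*I*√11 ≈ 7163.9*I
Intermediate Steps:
(√(H - 21)*(-36))*(-30) = (√(-23 - 21)*(-36))*(-30) = (√(-44)*(-36))*(-30) = ((2*I*√11)*(-36))*(-30) = -72*I*√11*(-30) = 2160*I*√11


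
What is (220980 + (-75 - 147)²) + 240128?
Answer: 510392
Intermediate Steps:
(220980 + (-75 - 147)²) + 240128 = (220980 + (-222)²) + 240128 = (220980 + 49284) + 240128 = 270264 + 240128 = 510392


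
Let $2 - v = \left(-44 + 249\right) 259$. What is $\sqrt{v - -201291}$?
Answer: $\sqrt{148198} \approx 384.96$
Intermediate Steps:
$v = -53093$ ($v = 2 - \left(-44 + 249\right) 259 = 2 - 205 \cdot 259 = 2 - 53095 = -53093$)
$\sqrt{v - -201291} = \sqrt{-53093 - -201291} = \sqrt{-53093 + 201291} = \sqrt{148198}$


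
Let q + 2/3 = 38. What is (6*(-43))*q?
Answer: -9632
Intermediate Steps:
q = 112/3 (q = -⅔ + 38 = 112/3 ≈ 37.333)
(6*(-43))*q = (6*(-43))*(112/3) = -258*112/3 = -9632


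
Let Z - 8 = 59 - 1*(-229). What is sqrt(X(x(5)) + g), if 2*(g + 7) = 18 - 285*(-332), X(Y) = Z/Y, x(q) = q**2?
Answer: 2*sqrt(295774)/5 ≈ 217.54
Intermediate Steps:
Z = 296 (Z = 8 + (59 - 1*(-229)) = 8 + (59 + 229) = 8 + 288 = 296)
X(Y) = 296/Y
g = 47312 (g = -7 + (18 - 285*(-332))/2 = -7 + (18 + 94620)/2 = -7 + (1/2)*94638 = -7 + 47319 = 47312)
sqrt(X(x(5)) + g) = sqrt(296/(5**2) + 47312) = sqrt(296/25 + 47312) = sqrt(1183096/25) = 2*sqrt(295774)/5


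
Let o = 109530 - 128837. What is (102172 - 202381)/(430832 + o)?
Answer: -33403/137175 ≈ -0.24351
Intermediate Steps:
o = -19307
(102172 - 202381)/(430832 + o) = (102172 - 202381)/(430832 - 19307) = -100209/411525 = -100209*1/411525 = -33403/137175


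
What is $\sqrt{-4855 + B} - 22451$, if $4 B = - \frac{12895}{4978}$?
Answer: $-22451 + \frac{11 i \sqrt{3977695790}}{9956} \approx -22451.0 + 69.682 i$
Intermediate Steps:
$B = - \frac{12895}{19912}$ ($B = \frac{\left(-12895\right) \frac{1}{4978}}{4} = \frac{1}{4} \left(- \frac{12895}{4978}\right) = - \frac{12895}{19912} \approx -0.6476$)
$\sqrt{-4855 + B} - 22451 = \sqrt{-4855 - \frac{12895}{19912}} - 22451 = \sqrt{- \frac{96685655}{19912}} - 22451 = \frac{11 i \sqrt{3977695790}}{9956} - 22451 = -22451 + \frac{11 i \sqrt{3977695790}}{9956}$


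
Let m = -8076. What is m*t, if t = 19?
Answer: -153444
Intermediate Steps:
m*t = -8076*19 = -153444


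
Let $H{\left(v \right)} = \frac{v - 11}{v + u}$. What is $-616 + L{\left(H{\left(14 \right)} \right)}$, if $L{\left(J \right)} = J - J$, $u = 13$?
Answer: $-616$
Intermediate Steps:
$H{\left(v \right)} = \frac{-11 + v}{13 + v}$ ($H{\left(v \right)} = \frac{v - 11}{v + 13} = \frac{-11 + v}{13 + v}$)
$L{\left(J \right)} = 0$
$-616 + L{\left(H{\left(14 \right)} \right)} = -616 + 0 = -616$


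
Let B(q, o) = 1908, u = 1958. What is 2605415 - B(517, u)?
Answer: 2603507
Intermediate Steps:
2605415 - B(517, u) = 2605415 - 1*1908 = 2605415 - 1908 = 2603507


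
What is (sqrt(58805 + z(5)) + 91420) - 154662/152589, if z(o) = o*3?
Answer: 4649843906/50863 + 2*sqrt(14705) ≈ 91662.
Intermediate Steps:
z(o) = 3*o
(sqrt(58805 + z(5)) + 91420) - 154662/152589 = (sqrt(58805 + 3*5) + 91420) - 154662/152589 = (sqrt(58805 + 15) + 91420) - 154662*1/152589 = (sqrt(58820) + 91420) - 51554/50863 = (2*sqrt(14705) + 91420) - 51554/50863 = (91420 + 2*sqrt(14705)) - 51554/50863 = 4649843906/50863 + 2*sqrt(14705)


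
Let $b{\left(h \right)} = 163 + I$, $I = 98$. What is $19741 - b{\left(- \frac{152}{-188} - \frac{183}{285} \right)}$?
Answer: $19480$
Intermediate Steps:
$b{\left(h \right)} = 261$ ($b{\left(h \right)} = 163 + 98 = 261$)
$19741 - b{\left(- \frac{152}{-188} - \frac{183}{285} \right)} = 19741 - 261 = 19480$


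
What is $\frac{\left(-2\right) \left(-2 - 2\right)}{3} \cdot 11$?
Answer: $\frac{88}{3} \approx 29.333$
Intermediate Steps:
$\frac{\left(-2\right) \left(-2 - 2\right)}{3} \cdot 11 = \frac{\left(-2\right) \left(-4\right)}{3} \cdot 11 = \frac{1}{3} \cdot 8 \cdot 11 = \frac{8}{3} \cdot 11 = \frac{88}{3}$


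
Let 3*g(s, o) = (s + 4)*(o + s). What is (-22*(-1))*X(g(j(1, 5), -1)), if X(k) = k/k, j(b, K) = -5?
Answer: 22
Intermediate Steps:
g(s, o) = (4 + s)*(o + s)/3 (g(s, o) = ((s + 4)*(o + s))/3 = ((4 + s)*(o + s))/3 = (4 + s)*(o + s)/3)
X(k) = 1
(-22*(-1))*X(g(j(1, 5), -1)) = -22*(-1)*1 = 22*1 = 22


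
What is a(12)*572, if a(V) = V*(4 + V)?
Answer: 109824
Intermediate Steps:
a(12)*572 = (12*(4 + 12))*572 = (12*16)*572 = 192*572 = 109824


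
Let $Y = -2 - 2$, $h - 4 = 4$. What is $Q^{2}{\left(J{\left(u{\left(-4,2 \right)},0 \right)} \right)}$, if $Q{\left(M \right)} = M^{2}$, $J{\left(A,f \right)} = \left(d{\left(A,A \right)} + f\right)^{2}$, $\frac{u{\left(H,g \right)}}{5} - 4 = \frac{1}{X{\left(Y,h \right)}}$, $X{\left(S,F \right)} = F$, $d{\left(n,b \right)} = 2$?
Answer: $256$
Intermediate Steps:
$h = 8$ ($h = 4 + 4 = 8$)
$Y = -4$ ($Y = -2 - 2 = -4$)
$u{\left(H,g \right)} = \frac{165}{8}$ ($u{\left(H,g \right)} = 20 + \frac{5}{8} = \frac{165}{8}$)
$J{\left(A,f \right)} = \left(2 + f\right)^{2}$
$Q^{2}{\left(J{\left(u{\left(-4,2 \right)},0 \right)} \right)} = \left(\left(\left(2 + 0\right)^{2}\right)^{2}\right)^{2} = \left(\left(2^{2}\right)^{2}\right)^{2} = \left(4^{2}\right)^{2} = 16^{2} = 256$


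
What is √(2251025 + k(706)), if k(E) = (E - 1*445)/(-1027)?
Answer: √2374221079178/1027 ≈ 1500.3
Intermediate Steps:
k(E) = 445/1027 - E/1027 (k(E) = (E - 445)*(-1/1027) = (-445 + E)*(-1/1027) = 445/1027 - E/1027)
√(2251025 + k(706)) = √(2251025 + (445/1027 - 1/1027*706)) = √(2251025 + (445/1027 - 706/1027)) = √(2251025 - 261/1027) = √(2311802414/1027) = √2374221079178/1027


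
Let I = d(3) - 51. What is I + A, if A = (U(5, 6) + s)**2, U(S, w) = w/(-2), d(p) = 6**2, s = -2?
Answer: 10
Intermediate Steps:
d(p) = 36
U(S, w) = -w/2 (U(S, w) = w*(-1/2) = -w/2)
A = 25 (A = (-1/2*6 - 2)**2 = (-3 - 2)**2 = (-5)**2 = 25)
I = -15 (I = 36 - 51 = -15)
I + A = -15 + 25 = 10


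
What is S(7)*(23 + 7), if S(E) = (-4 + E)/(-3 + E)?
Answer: 45/2 ≈ 22.500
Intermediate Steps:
S(E) = (-4 + E)/(-3 + E)
S(7)*(23 + 7) = ((-4 + 7)/(-3 + 7))*(23 + 7) = (3/4)*30 = 45/2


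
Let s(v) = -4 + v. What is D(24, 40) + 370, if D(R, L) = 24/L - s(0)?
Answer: 1873/5 ≈ 374.60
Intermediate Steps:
D(R, L) = 4 + 24/L (D(R, L) = 24/L - (-4 + 0) = 24/L - 1*(-4) = 24/L + 4 = 4 + 24/L)
D(24, 40) + 370 = (4 + 24/40) + 370 = (4 + 24*(1/40)) + 370 = (4 + ⅗) + 370 = 23/5 + 370 = 1873/5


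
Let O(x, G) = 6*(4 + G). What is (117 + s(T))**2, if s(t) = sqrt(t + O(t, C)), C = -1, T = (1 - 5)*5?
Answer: (117 + I*sqrt(2))**2 ≈ 13687.0 + 330.93*I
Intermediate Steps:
T = -20 (T = -4*5 = -20)
O(x, G) = 24 + 6*G
s(t) = sqrt(18 + t) (s(t) = sqrt(t + (24 + 6*(-1))) = sqrt(t + (24 - 6)) = sqrt(t + 18) = sqrt(18 + t))
(117 + s(T))**2 = (117 + sqrt(18 - 20))**2 = (117 + sqrt(-2))**2 = (117 + I*sqrt(2))**2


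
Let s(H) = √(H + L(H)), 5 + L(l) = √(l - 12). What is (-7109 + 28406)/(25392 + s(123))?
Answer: 21297/(25392 + √(118 + √111)) ≈ 0.83835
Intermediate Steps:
L(l) = -5 + √(-12 + l) (L(l) = -5 + √(l - 12) = -5 + √(-12 + l))
s(H) = √(-5 + H + √(-12 + H)) (s(H) = √(H + (-5 + √(-12 + H))) = √(-5 + H + √(-12 + H)))
(-7109 + 28406)/(25392 + s(123)) = (-7109 + 28406)/(25392 + √(-5 + 123 + √(-12 + 123))) = 21297/(25392 + √(-5 + 123 + √111)) = 21297/(25392 + √(118 + √111))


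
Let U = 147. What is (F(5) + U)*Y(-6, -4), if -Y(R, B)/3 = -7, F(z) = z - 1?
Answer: 3171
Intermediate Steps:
F(z) = -1 + z
Y(R, B) = 21 (Y(R, B) = -3*(-7) = 21)
(F(5) + U)*Y(-6, -4) = ((-1 + 5) + 147)*21 = (4 + 147)*21 = 151*21 = 3171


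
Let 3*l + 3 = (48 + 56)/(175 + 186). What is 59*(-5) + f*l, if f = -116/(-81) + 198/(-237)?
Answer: -2048122337/6930117 ≈ -295.54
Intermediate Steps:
l = -979/1083 (l = -1 + ((48 + 56)/(175 + 186))/3 = -1 + (104/361)/3 = -1 + (104*(1/361))/3 = -1 + (⅓)*(104/361) = -1 + 104/1083 = -979/1083 ≈ -0.90397)
f = 3818/6399 (f = -116*(-1/81) + 198*(-1/237) = 116/81 - 66/79 = 3818/6399 ≈ 0.59666)
59*(-5) + f*l = 59*(-5) + (3818/6399)*(-979/1083) = -295 - 3737822/6930117 = -2048122337/6930117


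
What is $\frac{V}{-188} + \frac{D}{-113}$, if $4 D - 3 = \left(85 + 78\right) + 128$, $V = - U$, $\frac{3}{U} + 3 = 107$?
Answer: $- \frac{1436733}{2209376} \approx -0.65029$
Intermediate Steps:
$U = \frac{3}{104}$ ($U = \frac{3}{-3 + 107} = \frac{3}{104} \approx 0.028846$)
$V = - \frac{3}{104}$ ($V = \left(-1\right) \frac{3}{104} = - \frac{3}{104} \approx -0.028846$)
$D = \frac{147}{2}$ ($D = \frac{3}{4} + \frac{\left(85 + 78\right) + 128}{4} = \frac{3}{4} + \frac{163 + 128}{4} = \frac{3}{4} + \frac{1}{4} \cdot 291 = \frac{3}{4} + \frac{291}{4} = \frac{147}{2} \approx 73.5$)
$\frac{V}{-188} + \frac{D}{-113} = - \frac{3}{104 \left(-188\right)} + \frac{147}{2 \left(-113\right)} = \left(- \frac{3}{104}\right) \left(- \frac{1}{188}\right) + \frac{147}{2} \left(- \frac{1}{113}\right) = \frac{3}{19552} - \frac{147}{226} = - \frac{1436733}{2209376}$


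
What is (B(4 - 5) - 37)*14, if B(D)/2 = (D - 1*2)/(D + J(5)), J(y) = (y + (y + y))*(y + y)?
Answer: -77266/149 ≈ -518.56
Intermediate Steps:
J(y) = 6*y² (J(y) = (y + 2*y)*(2*y) = (3*y)*(2*y) = 6*y²)
B(D) = 2*(-2 + D)/(150 + D) (B(D) = 2*((D - 1*2)/(D + 6*5²)) = 2*((D - 2)/(D + 6*25)) = 2*((-2 + D)/(D + 150)) = 2*((-2 + D)/(150 + D)) = 2*(-2 + D)/(150 + D))
(B(4 - 5) - 37)*14 = (2*(-2 + (4 - 5))/(150 + (4 - 5)) - 37)*14 = (2*(-2 - 1)/(150 - 1) - 37)*14 = (2*(-3)/149 - 37)*14 = (2*(1/149)*(-3) - 37)*14 = (-6/149 - 37)*14 = -5519/149*14 = -77266/149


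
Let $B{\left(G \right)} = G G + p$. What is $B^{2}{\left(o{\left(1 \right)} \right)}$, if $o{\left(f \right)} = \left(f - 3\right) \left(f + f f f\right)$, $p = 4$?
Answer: $400$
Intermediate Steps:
$o{\left(f \right)} = \left(-3 + f\right) \left(f + f^{3}\right)$ ($o{\left(f \right)} = \left(-3 + f\right) \left(f + f^{2} f\right) = \left(-3 + f\right) \left(f + f^{3}\right)$)
$B{\left(G \right)} = 4 + G^{2}$ ($B{\left(G \right)} = G G + 4 = G^{2} + 4 = 4 + G^{2}$)
$B^{2}{\left(o{\left(1 \right)} \right)} = \left(4 + \left(1 \left(-3 + 1 + 1^{3} - 3 \cdot 1^{2}\right)\right)^{2}\right)^{2} = \left(4 + \left(1 \left(-3 + 1 + 1 - 3\right)\right)^{2}\right)^{2} = \left(4 + \left(1 \left(-4\right)\right)^{2}\right)^{2} = \left(4 + \left(-4\right)^{2}\right)^{2} = \left(4 + 16\right)^{2} = 20^{2} = 400$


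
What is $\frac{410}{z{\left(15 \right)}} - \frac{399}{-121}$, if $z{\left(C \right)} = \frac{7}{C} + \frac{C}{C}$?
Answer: $\frac{34224}{121} \approx 282.84$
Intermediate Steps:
$z{\left(C \right)} = 1 + \frac{7}{C}$ ($z{\left(C \right)} = \frac{7}{C} + 1 = 1 + \frac{7}{C}$)
$\frac{410}{z{\left(15 \right)}} - \frac{399}{-121} = \frac{410}{\frac{1}{15} \left(7 + 15\right)} - \frac{399}{-121} = \frac{410}{\frac{1}{15} \cdot 22} - - \frac{399}{121} = \frac{410}{\frac{22}{15}} + \frac{399}{121} = 410 \cdot \frac{15}{22} + \frac{399}{121} = \frac{3075}{11} + \frac{399}{121} = \frac{34224}{121}$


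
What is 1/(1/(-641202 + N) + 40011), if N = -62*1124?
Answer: 710890/28443419789 ≈ 2.4993e-5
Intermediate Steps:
N = -69688
1/(1/(-641202 + N) + 40011) = 1/(1/(-641202 - 69688) + 40011) = 1/(1/(-710890) + 40011) = 1/(-1/710890 + 40011) = 1/(28443419789/710890) = 710890/28443419789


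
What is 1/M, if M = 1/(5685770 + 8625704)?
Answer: 14311474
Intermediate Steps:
M = 1/14311474 ≈ 6.9874e-8
1/M = 1/(1/14311474) = 14311474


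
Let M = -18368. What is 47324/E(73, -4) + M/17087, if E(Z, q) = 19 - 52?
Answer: -115604476/80553 ≈ -1435.1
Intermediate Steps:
E(Z, q) = -33
47324/E(73, -4) + M/17087 = 47324/(-33) - 18368/17087 = 47324*(-1/33) - 18368*1/17087 = -47324/33 - 2624/2441 = -115604476/80553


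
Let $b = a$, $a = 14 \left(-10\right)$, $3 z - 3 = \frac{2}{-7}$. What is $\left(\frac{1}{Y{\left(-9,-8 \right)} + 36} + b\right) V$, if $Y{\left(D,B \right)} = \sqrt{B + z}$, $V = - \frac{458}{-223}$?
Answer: $\frac{3206 \left(- 20 \sqrt{3129} + 15117 i\right)}{223 \left(\sqrt{3129} - 756 i\right)} \approx -287.48 - 0.0041982 i$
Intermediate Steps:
$V = \frac{458}{223}$ ($V = \left(-458\right) \left(- \frac{1}{223}\right) = \frac{458}{223} \approx 2.0538$)
$z = \frac{19}{21}$ ($z = 1 + \frac{2 \frac{1}{-7}}{3} = 1 + \frac{2 \left(- \frac{1}{7}\right)}{3} = 1 + \frac{1}{3} \left(- \frac{2}{7}\right) = 1 - \frac{2}{21} = \frac{19}{21} \approx 0.90476$)
$a = -140$
$b = -140$
$Y{\left(D,B \right)} = \sqrt{\frac{19}{21} + B}$ ($Y{\left(D,B \right)} = \sqrt{B + \frac{19}{21}} = \sqrt{\frac{19}{21} + B}$)
$\left(\frac{1}{Y{\left(-9,-8 \right)} + 36} + b\right) V = \left(\frac{1}{\frac{\sqrt{399 + 441 \left(-8\right)}}{21} + 36} - 140\right) \frac{458}{223} = \left(\frac{1}{\frac{\sqrt{399 - 3528}}{21} + 36} - 140\right) \frac{458}{223} = \left(\frac{1}{\frac{\sqrt{-3129}}{21} + 36} - 140\right) \frac{458}{223} = \left(\frac{1}{\frac{i \sqrt{3129}}{21} + 36} - 140\right) \frac{458}{223} = \left(\frac{1}{36 + \frac{i \sqrt{3129}}{21}} - 140\right) \frac{458}{223} = \left(-140 + \frac{1}{36 + \frac{i \sqrt{3129}}{21}}\right) \frac{458}{223} = - \frac{64120}{223} + \frac{458}{223 \left(36 + \frac{i \sqrt{3129}}{21}\right)}$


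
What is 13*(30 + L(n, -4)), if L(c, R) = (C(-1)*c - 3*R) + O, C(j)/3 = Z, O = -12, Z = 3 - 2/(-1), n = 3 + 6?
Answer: 2145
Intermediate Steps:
n = 9
Z = 5 (Z = 3 - 2*(-1) = 3 - 1*(-2) = 3 + 2 = 5)
C(j) = 15 (C(j) = 3*5 = 15)
L(c, R) = -12 - 3*R + 15*c (L(c, R) = (15*c - 3*R) - 12 = (-3*R + 15*c) - 12 = -12 - 3*R + 15*c)
13*(30 + L(n, -4)) = 13*(30 + (-12 - 3*(-4) + 15*9)) = 13*(30 + (-12 + 12 + 135)) = 13*(30 + 135) = 13*165 = 2145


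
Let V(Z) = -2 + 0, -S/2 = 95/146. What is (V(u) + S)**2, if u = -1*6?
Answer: 58081/5329 ≈ 10.899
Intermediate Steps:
S = -95/73 (S = -190/146 = -2*95/146 = -95/73 ≈ -1.3014)
u = -6
V(Z) = -2
(V(u) + S)**2 = (-2 - 95/73)**2 = (-241/73)**2 = 58081/5329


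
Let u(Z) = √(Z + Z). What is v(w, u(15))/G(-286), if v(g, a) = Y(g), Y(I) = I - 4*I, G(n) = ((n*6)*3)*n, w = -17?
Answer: 17/490776 ≈ 3.4639e-5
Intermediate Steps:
u(Z) = √2*√Z (u(Z) = √(2*Z) = √2*√Z)
G(n) = 18*n² (G(n) = ((6*n)*3)*n = (18*n)*n = 18*n²)
Y(I) = -3*I
v(g, a) = -3*g
v(w, u(15))/G(-286) = (-3*(-17))/((18*(-286)²)) = 51/((18*81796)) = 51/1472328 = 51*(1/1472328) = 17/490776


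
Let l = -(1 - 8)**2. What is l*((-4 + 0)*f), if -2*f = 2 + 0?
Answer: -196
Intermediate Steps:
f = -1 (f = -(2 + 0)/2 = -1/2*2 = -1)
l = -49 (l = -1*(-7)**2 = -1*49 = -49)
l*((-4 + 0)*f) = -49*(-4 + 0)*(-1) = -(-196)*(-1) = -49*4 = -196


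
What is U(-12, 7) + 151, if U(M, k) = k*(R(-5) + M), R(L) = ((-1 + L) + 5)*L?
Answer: 102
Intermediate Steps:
R(L) = L*(4 + L) (R(L) = (4 + L)*L = L*(4 + L))
U(M, k) = k*(5 + M) (U(M, k) = k*(-5*(4 - 5) + M) = k*(-5*(-1) + M) = k*(5 + M))
U(-12, 7) + 151 = 7*(5 - 12) + 151 = 7*(-7) + 151 = -49 + 151 = 102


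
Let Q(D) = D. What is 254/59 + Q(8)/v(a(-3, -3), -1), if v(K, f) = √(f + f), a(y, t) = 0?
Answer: 254/59 - 4*I*√2 ≈ 4.3051 - 5.6569*I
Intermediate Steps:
v(K, f) = √2*√f (v(K, f) = √(2*f) = √2*√f)
254/59 + Q(8)/v(a(-3, -3), -1) = 254/59 + 8/((√2*√(-1))) = 254*(1/59) + 8/((√2*I)) = 254/59 + 8/((I*√2)) = 254/59 + 8*(-I*√2/2) = 254/59 - 4*I*√2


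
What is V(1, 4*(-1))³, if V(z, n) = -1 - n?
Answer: 27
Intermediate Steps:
V(1, 4*(-1))³ = (-1 - 4*(-1))³ = (-1 - 1*(-4))³ = (-1 + 4)³ = 3³ = 27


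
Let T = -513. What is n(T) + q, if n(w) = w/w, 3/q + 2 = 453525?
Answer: 453526/453523 ≈ 1.0000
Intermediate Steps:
q = 3/453523 (q = 3/(-2 + 453525) = 3/453523 ≈ 6.6149e-6)
n(w) = 1
n(T) + q = 1 + 3/453523 = 453526/453523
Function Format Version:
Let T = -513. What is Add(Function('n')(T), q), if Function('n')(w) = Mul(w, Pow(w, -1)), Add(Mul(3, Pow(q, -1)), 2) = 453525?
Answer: Rational(453526, 453523) ≈ 1.0000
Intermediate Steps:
q = Rational(3, 453523) (q = Mul(3, Pow(Add(-2, 453525), -1)) = Mul(3, Pow(453523, -1)) = Mul(3, Rational(1, 453523)) = Rational(3, 453523) ≈ 6.6149e-6)
Function('n')(w) = 1
Add(Function('n')(T), q) = Add(1, Rational(3, 453523)) = Rational(453526, 453523)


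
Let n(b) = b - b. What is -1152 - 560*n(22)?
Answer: -1152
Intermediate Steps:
n(b) = 0
-1152 - 560*n(22) = -1152 - 560*0 = -1152 + 0 = -1152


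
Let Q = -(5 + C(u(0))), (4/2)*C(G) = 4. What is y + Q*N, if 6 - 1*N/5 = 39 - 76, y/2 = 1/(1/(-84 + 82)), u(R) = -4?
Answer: -1509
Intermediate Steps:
C(G) = 2 (C(G) = (1/2)*4 = 2)
y = -4 (y = 2/(1/(-84 + 82)) = 2/(1/(-2)) = 2/(-1/2) = 2*(-2) = -4)
Q = -7 (Q = -(5 + 2) = -1*7 = -7)
N = 215 (N = 30 - 5*(39 - 76) = 30 - 5*(-37) = 30 + 185 = 215)
y + Q*N = -4 - 7*215 = -4 - 1505 = -1509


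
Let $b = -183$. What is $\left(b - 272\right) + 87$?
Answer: $-368$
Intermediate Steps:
$\left(b - 272\right) + 87 = \left(-183 - 272\right) + 87 = -455 + 87 = -368$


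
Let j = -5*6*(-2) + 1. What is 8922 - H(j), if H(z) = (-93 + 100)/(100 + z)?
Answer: 205205/23 ≈ 8922.0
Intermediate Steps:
j = 61 (j = -30*(-2) + 1 = 60 + 1 = 61)
H(z) = 7/(100 + z)
8922 - H(j) = 8922 - 7/(100 + 61) = 8922 - 7/161 = 8922 - 1*1/23 = 8922 - 1/23 = 205205/23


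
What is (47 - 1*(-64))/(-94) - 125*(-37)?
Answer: 434639/94 ≈ 4623.8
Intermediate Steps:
(47 - 1*(-64))/(-94) - 125*(-37) = (47 + 64)*(-1/94) + 4625 = 111*(-1/94) + 4625 = -111/94 + 4625 = 434639/94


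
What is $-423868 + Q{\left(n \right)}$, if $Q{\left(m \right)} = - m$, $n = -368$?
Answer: $-423500$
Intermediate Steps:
$-423868 + Q{\left(n \right)} = -423868 - -368 = -423868 + 368 = -423500$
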